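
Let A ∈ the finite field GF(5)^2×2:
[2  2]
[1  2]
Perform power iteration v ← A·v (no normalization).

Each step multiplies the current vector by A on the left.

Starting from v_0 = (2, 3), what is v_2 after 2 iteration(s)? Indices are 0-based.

v_0 = (2, 3).
v_1 = A·v_0 = (0, 3).
v_2 = A·v_1 = (1, 1).

v_2 = (1, 1)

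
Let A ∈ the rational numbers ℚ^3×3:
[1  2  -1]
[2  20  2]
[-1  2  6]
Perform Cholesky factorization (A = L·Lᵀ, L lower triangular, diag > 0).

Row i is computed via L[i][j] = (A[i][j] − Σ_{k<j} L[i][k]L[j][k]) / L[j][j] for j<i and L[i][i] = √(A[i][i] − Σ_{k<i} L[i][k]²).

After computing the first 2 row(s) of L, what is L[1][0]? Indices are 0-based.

L[1][0] = 2

Step 1: L[0][0] = √(1) = 1.
  L[1][0] = (2) / L[0][0] = 2.
Step 2: L[1][1] = √(16) = 4.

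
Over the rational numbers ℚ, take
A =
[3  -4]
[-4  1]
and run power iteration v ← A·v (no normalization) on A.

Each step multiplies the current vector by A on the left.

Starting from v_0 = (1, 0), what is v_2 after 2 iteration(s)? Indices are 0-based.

v_0 = (1, 0).
v_1 = A·v_0 = (3, -4).
v_2 = A·v_1 = (25, -16).

v_2 = (25, -16)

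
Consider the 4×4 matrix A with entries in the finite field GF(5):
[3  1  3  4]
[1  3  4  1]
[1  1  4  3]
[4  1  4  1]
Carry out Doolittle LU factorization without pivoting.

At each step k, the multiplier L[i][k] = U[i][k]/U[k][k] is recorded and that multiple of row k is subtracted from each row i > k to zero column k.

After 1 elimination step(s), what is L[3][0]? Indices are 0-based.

k=0: U[0][0]=3
  eliminate (1,0): mult=2, new row 1: (0, 1, 3, 3); set L[1][0]=2
  eliminate (2,0): mult=2, new row 2: (0, 4, 3, 0); set L[2][0]=2
  eliminate (3,0): mult=3, new row 3: (0, 3, 0, 4); set L[3][0]=3

L[3][0] = 3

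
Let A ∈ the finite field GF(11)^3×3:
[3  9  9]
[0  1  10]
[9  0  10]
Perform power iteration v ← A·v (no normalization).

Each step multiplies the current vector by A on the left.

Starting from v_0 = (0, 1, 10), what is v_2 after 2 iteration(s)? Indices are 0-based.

v_0 = (0, 1, 10).
v_1 = A·v_0 = (0, 2, 1).
v_2 = A·v_1 = (5, 1, 10).

v_2 = (5, 1, 10)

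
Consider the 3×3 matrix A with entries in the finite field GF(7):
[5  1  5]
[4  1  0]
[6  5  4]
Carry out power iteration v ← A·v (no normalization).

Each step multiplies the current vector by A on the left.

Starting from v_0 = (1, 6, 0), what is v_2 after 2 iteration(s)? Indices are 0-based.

v_2 = (0, 5, 1)

v_0 = (1, 6, 0).
v_1 = A·v_0 = (4, 3, 1).
v_2 = A·v_1 = (0, 5, 1).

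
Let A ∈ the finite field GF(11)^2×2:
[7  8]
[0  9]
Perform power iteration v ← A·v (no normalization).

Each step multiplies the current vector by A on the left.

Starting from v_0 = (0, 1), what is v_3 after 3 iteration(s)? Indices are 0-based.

v_0 = (0, 1).
v_1 = A·v_0 = (8, 9).
v_2 = A·v_1 = (7, 4).
v_3 = A·v_2 = (4, 3).

v_3 = (4, 3)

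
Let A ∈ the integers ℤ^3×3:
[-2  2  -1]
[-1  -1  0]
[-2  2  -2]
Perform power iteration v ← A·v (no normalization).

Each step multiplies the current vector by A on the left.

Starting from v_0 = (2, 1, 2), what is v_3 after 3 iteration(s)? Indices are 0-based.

v_3 = (-16, -15, -30)

v_0 = (2, 1, 2).
v_1 = A·v_0 = (-4, -3, -6).
v_2 = A·v_1 = (8, 7, 14).
v_3 = A·v_2 = (-16, -15, -30).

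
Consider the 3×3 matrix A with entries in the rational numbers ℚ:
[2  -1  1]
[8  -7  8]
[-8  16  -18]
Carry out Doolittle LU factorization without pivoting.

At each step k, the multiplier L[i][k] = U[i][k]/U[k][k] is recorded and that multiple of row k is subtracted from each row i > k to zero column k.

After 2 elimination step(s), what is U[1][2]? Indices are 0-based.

[col 0] pivot 2
  R1 -= 4*R0 → (0, -3, 4)  (L[1][0] := 4)
  R2 -= -4*R0 → (0, 12, -14)  (L[2][0] := -4)
[col 1] pivot -3
  R2 -= -4*R1 → (0, 0, 2)  (L[2][1] := -4)

U[1][2] = 4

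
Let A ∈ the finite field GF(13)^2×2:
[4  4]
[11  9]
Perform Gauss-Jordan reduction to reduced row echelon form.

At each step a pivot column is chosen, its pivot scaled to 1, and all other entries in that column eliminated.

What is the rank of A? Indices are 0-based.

rank = 2

step 1: normalize row 0 (÷4) = (1, 1)
  row 1: subtract 11×row0 = (0, 11)
step 2: normalize row 1 (÷11) = (0, 1)
  row 0: subtract 1×row1 = (1, 0)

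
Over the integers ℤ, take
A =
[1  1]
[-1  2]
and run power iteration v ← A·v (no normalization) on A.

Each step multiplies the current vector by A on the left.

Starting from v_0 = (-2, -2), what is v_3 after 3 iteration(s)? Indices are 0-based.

v_0 = (-2, -2).
v_1 = A·v_0 = (-4, -2).
v_2 = A·v_1 = (-6, 0).
v_3 = A·v_2 = (-6, 6).

v_3 = (-6, 6)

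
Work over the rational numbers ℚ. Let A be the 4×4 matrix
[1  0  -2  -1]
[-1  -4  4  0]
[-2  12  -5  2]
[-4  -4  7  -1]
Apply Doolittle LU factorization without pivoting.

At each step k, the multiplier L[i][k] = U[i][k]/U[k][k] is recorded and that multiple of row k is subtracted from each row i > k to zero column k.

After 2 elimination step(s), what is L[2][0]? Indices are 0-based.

k=0: U[0][0]=1
  eliminate (1,0): mult=-1, new row 1: (0, -4, 2, -1); set L[1][0]=-1
  eliminate (2,0): mult=-2, new row 2: (0, 12, -9, 0); set L[2][0]=-2
  eliminate (3,0): mult=-4, new row 3: (0, -4, -1, -5); set L[3][0]=-4
k=1: U[1][1]=-4
  eliminate (2,1): mult=-3, new row 2: (0, 0, -3, -3); set L[2][1]=-3
  eliminate (3,1): mult=1, new row 3: (0, 0, -3, -4); set L[3][1]=1

L[2][0] = -2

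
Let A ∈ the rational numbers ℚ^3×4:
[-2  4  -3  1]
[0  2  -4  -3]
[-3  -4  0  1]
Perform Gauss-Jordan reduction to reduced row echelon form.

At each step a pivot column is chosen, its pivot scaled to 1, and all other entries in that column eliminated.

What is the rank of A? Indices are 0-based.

step 1: normalize row 0 (÷-2) = (1, -2, 3/2, -1/2)
  row 2: subtract -3×row0 = (0, -10, 9/2, -1/2)
step 2: normalize row 1 (÷2) = (0, 1, -2, -3/2)
  row 0: subtract -2×row1 = (1, 0, -5/2, -7/2)
  row 2: subtract -10×row1 = (0, 0, -31/2, -31/2)
step 3: normalize row 2 (÷-31/2) = (0, 0, 1, 1)
  row 0: subtract -5/2×row2 = (1, 0, 0, -1)
  row 1: subtract -2×row2 = (0, 1, 0, 1/2)

rank = 3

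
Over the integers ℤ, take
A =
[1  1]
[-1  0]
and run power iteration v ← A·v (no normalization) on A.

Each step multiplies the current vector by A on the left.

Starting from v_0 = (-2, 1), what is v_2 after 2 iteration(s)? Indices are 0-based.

v_0 = (-2, 1).
v_1 = A·v_0 = (-1, 2).
v_2 = A·v_1 = (1, 1).

v_2 = (1, 1)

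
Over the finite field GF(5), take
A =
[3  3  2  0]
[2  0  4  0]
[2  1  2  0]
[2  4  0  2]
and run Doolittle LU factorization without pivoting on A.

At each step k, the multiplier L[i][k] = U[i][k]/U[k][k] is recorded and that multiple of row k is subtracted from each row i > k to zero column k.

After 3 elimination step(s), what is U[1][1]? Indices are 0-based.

U[1][1] = 3

[col 0] pivot 3
  R1 -= 4*R0 → (0, 3, 1, 0)  (L[1][0] := 4)
  R2 -= 4*R0 → (0, 4, 4, 0)  (L[2][0] := 4)
  R3 -= 4*R0 → (0, 2, 2, 2)  (L[3][0] := 4)
[col 1] pivot 3
  R2 -= 3*R1 → (0, 0, 1, 0)  (L[2][1] := 3)
  R3 -= 4*R1 → (0, 0, 3, 2)  (L[3][1] := 4)
[col 2] pivot 1
  R3 -= 3*R2 → (0, 0, 0, 2)  (L[3][2] := 3)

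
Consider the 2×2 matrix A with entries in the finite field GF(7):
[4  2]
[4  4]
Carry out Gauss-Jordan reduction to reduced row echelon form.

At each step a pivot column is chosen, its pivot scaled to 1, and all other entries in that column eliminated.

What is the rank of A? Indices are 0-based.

step 1: normalize row 0 (÷4) = (1, 4)
  row 1: subtract 4×row0 = (0, 2)
step 2: normalize row 1 (÷2) = (0, 1)
  row 0: subtract 4×row1 = (1, 0)

rank = 2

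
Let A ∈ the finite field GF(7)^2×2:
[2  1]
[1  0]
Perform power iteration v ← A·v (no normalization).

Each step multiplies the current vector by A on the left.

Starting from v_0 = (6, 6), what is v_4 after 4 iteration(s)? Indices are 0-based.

v_0 = (6, 6).
v_1 = A·v_0 = (4, 6).
v_2 = A·v_1 = (0, 4).
v_3 = A·v_2 = (4, 0).
v_4 = A·v_3 = (1, 4).

v_4 = (1, 4)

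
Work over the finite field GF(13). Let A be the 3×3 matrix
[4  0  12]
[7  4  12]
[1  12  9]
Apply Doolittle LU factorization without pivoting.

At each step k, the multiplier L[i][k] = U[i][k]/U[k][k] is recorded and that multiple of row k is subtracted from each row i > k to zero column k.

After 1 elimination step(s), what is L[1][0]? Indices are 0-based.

L[1][0] = 5

k=0: U[0][0]=4
  eliminate (1,0): mult=5, new row 1: (0, 4, 4); set L[1][0]=5
  eliminate (2,0): mult=10, new row 2: (0, 12, 6); set L[2][0]=10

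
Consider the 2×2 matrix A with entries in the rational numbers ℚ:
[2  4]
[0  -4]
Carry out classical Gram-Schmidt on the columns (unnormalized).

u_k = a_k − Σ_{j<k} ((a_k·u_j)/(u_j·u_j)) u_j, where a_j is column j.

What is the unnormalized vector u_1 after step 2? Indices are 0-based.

u_1 = (0, -4)

Step 1: u_0 = a_0 = (2, 0).
Step 2: u_1 = a_1 − (2)·u_0 = (0, -4).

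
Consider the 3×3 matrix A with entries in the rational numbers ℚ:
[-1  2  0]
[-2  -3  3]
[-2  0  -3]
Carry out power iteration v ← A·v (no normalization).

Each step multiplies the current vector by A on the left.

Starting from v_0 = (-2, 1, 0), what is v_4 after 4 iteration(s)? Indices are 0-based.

v_0 = (-2, 1, 0).
v_1 = A·v_0 = (4, 1, 4).
v_2 = A·v_1 = (-2, 1, -20).
v_3 = A·v_2 = (4, -59, 64).
v_4 = A·v_3 = (-122, 361, -200).

v_4 = (-122, 361, -200)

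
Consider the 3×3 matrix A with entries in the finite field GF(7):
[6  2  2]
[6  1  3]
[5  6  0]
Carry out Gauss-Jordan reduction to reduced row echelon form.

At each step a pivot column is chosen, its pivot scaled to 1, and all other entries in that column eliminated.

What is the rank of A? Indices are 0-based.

rank = 3

[1] R0 /= 6  ⇒  (1, 5, 5)
     R1 -= 6·R0  ⇒  (0, 6, 1)
     R2 -= 5·R0  ⇒  (0, 2, 3)
[2] R1 /= 6  ⇒  (0, 1, 6)
     R0 -= 5·R1  ⇒  (1, 0, 3)
     R2 -= 2·R1  ⇒  (0, 0, 5)
[3] R2 /= 5  ⇒  (0, 0, 1)
     R0 -= 3·R2  ⇒  (1, 0, 0)
     R1 -= 6·R2  ⇒  (0, 1, 0)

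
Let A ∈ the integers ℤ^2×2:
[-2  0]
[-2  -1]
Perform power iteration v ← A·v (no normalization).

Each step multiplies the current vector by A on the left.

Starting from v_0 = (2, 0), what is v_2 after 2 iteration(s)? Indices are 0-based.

v_0 = (2, 0).
v_1 = A·v_0 = (-4, -4).
v_2 = A·v_1 = (8, 12).

v_2 = (8, 12)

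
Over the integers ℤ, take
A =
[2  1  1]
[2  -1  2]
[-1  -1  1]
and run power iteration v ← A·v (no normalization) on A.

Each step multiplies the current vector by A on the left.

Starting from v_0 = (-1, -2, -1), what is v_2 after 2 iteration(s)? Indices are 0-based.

v_0 = (-1, -2, -1).
v_1 = A·v_0 = (-5, -2, 2).
v_2 = A·v_1 = (-10, -4, 9).

v_2 = (-10, -4, 9)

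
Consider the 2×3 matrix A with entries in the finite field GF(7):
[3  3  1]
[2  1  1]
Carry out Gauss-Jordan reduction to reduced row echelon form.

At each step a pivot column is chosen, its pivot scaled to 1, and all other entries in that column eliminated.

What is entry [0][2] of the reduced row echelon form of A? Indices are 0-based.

M[0][2] = 3

step 1: normalize row 0 (÷3) = (1, 1, 5)
  row 1: subtract 2×row0 = (0, 6, 5)
step 2: normalize row 1 (÷6) = (0, 1, 2)
  row 0: subtract 1×row1 = (1, 0, 3)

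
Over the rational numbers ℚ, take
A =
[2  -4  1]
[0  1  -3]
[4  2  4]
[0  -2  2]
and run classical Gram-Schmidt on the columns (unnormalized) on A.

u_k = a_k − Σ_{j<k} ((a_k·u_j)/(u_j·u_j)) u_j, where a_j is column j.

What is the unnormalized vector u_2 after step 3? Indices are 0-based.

u_2 = (-32/25, -72/25, 16/25, 44/25)

Step 1: u_0 = a_0 = (2, 0, 4, 0).
Step 2: u_1 = a_1 − (0)·u_0 = (-4, 1, 2, -2).
Step 3: u_2 = a_2 − (9/10)·u_0 − (-3/25)·u_1 = (-32/25, -72/25, 16/25, 44/25).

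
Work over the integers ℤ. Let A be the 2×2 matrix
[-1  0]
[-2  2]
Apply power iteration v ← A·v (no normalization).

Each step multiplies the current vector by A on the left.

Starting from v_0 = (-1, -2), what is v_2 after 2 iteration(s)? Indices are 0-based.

v_2 = (-1, -6)

v_0 = (-1, -2).
v_1 = A·v_0 = (1, -2).
v_2 = A·v_1 = (-1, -6).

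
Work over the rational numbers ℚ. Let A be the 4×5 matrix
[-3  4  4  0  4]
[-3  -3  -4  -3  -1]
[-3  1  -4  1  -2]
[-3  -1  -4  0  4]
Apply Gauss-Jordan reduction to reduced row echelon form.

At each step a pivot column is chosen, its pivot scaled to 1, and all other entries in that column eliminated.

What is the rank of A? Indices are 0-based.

rank = 4

pivot(0,0)=-3: scale R0 → (1, -4/3, -4/3, 0, -4/3)
  clear (1,0): R1 −= (-3)R0 → (0, -7, -8, -3, -5)
  clear (2,0): R2 −= (-3)R0 → (0, -3, -8, 1, -6)
  clear (3,0): R3 −= (-3)R0 → (0, -5, -8, 0, 0)
pivot(1,1)=-7: scale R1 → (0, 1, 8/7, 3/7, 5/7)
  clear (0,1): R0 −= (-4/3)R1 → (1, 0, 4/21, 4/7, -8/21)
  clear (2,1): R2 −= (-3)R1 → (0, 0, -32/7, 16/7, -27/7)
  clear (3,1): R3 −= (-5)R1 → (0, 0, -16/7, 15/7, 25/7)
pivot(2,2)=-32/7: scale R2 → (0, 0, 1, -1/2, 27/32)
  clear (0,2): R0 −= (4/21)R2 → (1, 0, 0, 2/3, -13/24)
  clear (1,2): R1 −= (8/7)R2 → (0, 1, 0, 1, -1/4)
  clear (3,2): R3 −= (-16/7)R2 → (0, 0, 0, 1, 11/2)
pivot(3,3)=1: scale R3 → (0, 0, 0, 1, 11/2)
  clear (0,3): R0 −= (2/3)R3 → (1, 0, 0, 0, -101/24)
  clear (1,3): R1 −= (1)R3 → (0, 1, 0, 0, -23/4)
  clear (2,3): R2 −= (-1/2)R3 → (0, 0, 1, 0, 115/32)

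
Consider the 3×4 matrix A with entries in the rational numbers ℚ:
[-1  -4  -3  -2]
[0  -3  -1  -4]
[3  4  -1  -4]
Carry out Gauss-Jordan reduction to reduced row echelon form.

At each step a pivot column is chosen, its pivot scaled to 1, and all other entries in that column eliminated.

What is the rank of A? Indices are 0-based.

[1] R0 /= -1  ⇒  (1, 4, 3, 2)
     R2 -= 3·R0  ⇒  (0, -8, -10, -10)
[2] R1 /= -3  ⇒  (0, 1, 1/3, 4/3)
     R0 -= 4·R1  ⇒  (1, 0, 5/3, -10/3)
     R2 -= -8·R1  ⇒  (0, 0, -22/3, 2/3)
[3] R2 /= -22/3  ⇒  (0, 0, 1, -1/11)
     R0 -= 5/3·R2  ⇒  (1, 0, 0, -35/11)
     R1 -= 1/3·R2  ⇒  (0, 1, 0, 15/11)

rank = 3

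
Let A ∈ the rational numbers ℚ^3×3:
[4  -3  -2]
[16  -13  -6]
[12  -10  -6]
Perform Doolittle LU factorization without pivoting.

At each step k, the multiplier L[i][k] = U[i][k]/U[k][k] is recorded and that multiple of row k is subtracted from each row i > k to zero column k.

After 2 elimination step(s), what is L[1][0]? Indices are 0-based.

Step 1: pivot at (0,0) is 4.
  row1 ← row1 − (4)·row0  ⇒  L[1][0]=4, U row1=(0, -1, 2)
  row2 ← row2 − (3)·row0  ⇒  L[2][0]=3, U row2=(0, -1, 0)
Step 2: pivot at (1,1) is -1.
  row2 ← row2 − (1)·row1  ⇒  L[2][1]=1, U row2=(0, 0, -2)

L[1][0] = 4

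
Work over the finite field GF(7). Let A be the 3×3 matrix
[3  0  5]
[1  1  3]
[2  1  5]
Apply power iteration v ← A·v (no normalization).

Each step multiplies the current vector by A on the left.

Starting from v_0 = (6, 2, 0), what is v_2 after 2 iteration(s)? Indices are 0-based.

v_2 = (5, 5, 2)

v_0 = (6, 2, 0).
v_1 = A·v_0 = (4, 1, 0).
v_2 = A·v_1 = (5, 5, 2).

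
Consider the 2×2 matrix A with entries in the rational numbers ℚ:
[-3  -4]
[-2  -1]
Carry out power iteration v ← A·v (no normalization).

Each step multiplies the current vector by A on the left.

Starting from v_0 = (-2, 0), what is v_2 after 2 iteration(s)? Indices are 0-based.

v_2 = (-34, -16)

v_0 = (-2, 0).
v_1 = A·v_0 = (6, 4).
v_2 = A·v_1 = (-34, -16).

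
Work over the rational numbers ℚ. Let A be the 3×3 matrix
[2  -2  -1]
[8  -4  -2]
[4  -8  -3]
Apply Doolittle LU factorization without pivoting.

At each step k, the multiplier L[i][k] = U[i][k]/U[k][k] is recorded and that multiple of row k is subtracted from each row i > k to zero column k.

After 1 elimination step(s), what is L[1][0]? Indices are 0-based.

Step 1: pivot at (0,0) is 2.
  row1 ← row1 − (4)·row0  ⇒  L[1][0]=4, U row1=(0, 4, 2)
  row2 ← row2 − (2)·row0  ⇒  L[2][0]=2, U row2=(0, -4, -1)

L[1][0] = 4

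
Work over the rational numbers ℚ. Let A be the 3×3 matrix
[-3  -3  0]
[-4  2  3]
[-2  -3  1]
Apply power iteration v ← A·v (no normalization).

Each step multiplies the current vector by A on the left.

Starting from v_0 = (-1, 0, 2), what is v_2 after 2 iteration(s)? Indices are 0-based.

v_0 = (-1, 0, 2).
v_1 = A·v_0 = (3, 10, 4).
v_2 = A·v_1 = (-39, 20, -32).

v_2 = (-39, 20, -32)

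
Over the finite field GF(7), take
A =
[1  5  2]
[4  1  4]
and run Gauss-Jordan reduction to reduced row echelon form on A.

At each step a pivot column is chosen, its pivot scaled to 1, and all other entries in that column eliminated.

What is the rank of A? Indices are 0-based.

pivot(0,0)=1: scale R0 → (1, 5, 2)
  clear (1,0): R1 −= (4)R0 → (0, 2, 3)
pivot(1,1)=2: scale R1 → (0, 1, 5)
  clear (0,1): R0 −= (5)R1 → (1, 0, 5)

rank = 2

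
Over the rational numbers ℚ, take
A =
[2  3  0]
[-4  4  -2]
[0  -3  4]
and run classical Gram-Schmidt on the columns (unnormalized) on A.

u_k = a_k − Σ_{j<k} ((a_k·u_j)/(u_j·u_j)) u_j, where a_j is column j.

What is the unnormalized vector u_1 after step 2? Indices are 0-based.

u_1 = (4, 2, -3)

Step 1: u_0 = a_0 = (2, -4, 0).
Step 2: u_1 = a_1 − (-1/2)·u_0 = (4, 2, -3).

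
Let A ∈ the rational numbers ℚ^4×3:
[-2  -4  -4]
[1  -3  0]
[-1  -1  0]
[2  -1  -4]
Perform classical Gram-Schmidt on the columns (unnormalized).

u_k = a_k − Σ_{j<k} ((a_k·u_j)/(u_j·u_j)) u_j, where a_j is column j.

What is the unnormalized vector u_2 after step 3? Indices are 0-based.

Step 1: u_0 = a_0 = (-2, 1, -1, 2).
Step 2: u_1 = a_1 − (2/5)·u_0 = (-16/5, -17/5, -3/5, -9/5).
Step 3: u_2 = a_2 − (0)·u_0 − (100/127)·u_1 = (-188/127, 340/127, 60/127, -328/127).

u_2 = (-188/127, 340/127, 60/127, -328/127)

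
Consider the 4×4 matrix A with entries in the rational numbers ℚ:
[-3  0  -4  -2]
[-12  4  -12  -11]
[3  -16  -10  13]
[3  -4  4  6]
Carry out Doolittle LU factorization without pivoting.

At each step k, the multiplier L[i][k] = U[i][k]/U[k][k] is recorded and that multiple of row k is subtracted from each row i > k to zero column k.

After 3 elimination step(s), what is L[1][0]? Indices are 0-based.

[col 0] pivot -3
  R1 -= 4*R0 → (0, 4, 4, -3)  (L[1][0] := 4)
  R2 -= -1*R0 → (0, -16, -14, 11)  (L[2][0] := -1)
  R3 -= -1*R0 → (0, -4, 0, 4)  (L[3][0] := -1)
[col 1] pivot 4
  R2 -= -4*R1 → (0, 0, 2, -1)  (L[2][1] := -4)
  R3 -= -1*R1 → (0, 0, 4, 1)  (L[3][1] := -1)
[col 2] pivot 2
  R3 -= 2*R2 → (0, 0, 0, 3)  (L[3][2] := 2)

L[1][0] = 4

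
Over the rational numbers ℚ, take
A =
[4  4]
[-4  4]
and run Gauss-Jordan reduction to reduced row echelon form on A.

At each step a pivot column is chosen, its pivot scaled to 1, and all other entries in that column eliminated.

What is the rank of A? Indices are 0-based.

rank = 2

[1] R0 /= 4  ⇒  (1, 1)
     R1 -= -4·R0  ⇒  (0, 8)
[2] R1 /= 8  ⇒  (0, 1)
     R0 -= 1·R1  ⇒  (1, 0)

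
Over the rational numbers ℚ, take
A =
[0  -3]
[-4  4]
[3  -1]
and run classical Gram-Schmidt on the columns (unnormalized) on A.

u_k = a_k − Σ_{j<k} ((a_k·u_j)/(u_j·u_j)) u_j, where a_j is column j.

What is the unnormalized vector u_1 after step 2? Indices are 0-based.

Step 1: u_0 = a_0 = (0, -4, 3).
Step 2: u_1 = a_1 − (-19/25)·u_0 = (-3, 24/25, 32/25).

u_1 = (-3, 24/25, 32/25)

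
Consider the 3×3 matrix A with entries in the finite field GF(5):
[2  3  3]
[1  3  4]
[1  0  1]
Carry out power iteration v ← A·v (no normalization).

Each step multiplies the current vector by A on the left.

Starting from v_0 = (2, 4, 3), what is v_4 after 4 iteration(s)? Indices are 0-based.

v_0 = (2, 4, 3).
v_1 = A·v_0 = (0, 1, 0).
v_2 = A·v_1 = (3, 3, 0).
v_3 = A·v_2 = (0, 2, 3).
v_4 = A·v_3 = (0, 3, 3).

v_4 = (0, 3, 3)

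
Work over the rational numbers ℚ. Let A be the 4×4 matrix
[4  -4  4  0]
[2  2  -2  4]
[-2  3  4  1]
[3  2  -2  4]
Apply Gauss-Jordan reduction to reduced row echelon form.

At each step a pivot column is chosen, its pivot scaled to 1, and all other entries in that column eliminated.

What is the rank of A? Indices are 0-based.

pivot(0,0)=4: scale R0 → (1, -1, 1, 0)
  clear (1,0): R1 −= (2)R0 → (0, 4, -4, 4)
  clear (2,0): R2 −= (-2)R0 → (0, 1, 6, 1)
  clear (3,0): R3 −= (3)R0 → (0, 5, -5, 4)
pivot(1,1)=4: scale R1 → (0, 1, -1, 1)
  clear (0,1): R0 −= (-1)R1 → (1, 0, 0, 1)
  clear (2,1): R2 −= (1)R1 → (0, 0, 7, 0)
  clear (3,1): R3 −= (5)R1 → (0, 0, 0, -1)
pivot(2,2)=7: scale R2 → (0, 0, 1, 0)
  clear (1,2): R1 −= (-1)R2 → (0, 1, 0, 1)
pivot(3,3)=-1: scale R3 → (0, 0, 0, 1)
  clear (0,3): R0 −= (1)R3 → (1, 0, 0, 0)
  clear (1,3): R1 −= (1)R3 → (0, 1, 0, 0)

rank = 4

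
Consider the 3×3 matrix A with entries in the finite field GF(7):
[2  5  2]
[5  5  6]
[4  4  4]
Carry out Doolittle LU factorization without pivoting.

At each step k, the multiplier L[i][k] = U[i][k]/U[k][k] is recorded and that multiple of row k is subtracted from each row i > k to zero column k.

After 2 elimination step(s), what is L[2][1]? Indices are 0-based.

Step 1: pivot at (0,0) is 2.
  row1 ← row1 − (6)·row0  ⇒  L[1][0]=6, U row1=(0, 3, 1)
  row2 ← row2 − (2)·row0  ⇒  L[2][0]=2, U row2=(0, 1, 0)
Step 2: pivot at (1,1) is 3.
  row2 ← row2 − (5)·row1  ⇒  L[2][1]=5, U row2=(0, 0, 2)

L[2][1] = 5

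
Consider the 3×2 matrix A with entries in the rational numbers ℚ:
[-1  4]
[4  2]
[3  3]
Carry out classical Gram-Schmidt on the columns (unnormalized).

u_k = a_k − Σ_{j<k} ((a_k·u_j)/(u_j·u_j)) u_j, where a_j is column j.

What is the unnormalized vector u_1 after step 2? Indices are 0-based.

u_1 = (9/2, 0, 3/2)

Step 1: u_0 = a_0 = (-1, 4, 3).
Step 2: u_1 = a_1 − (1/2)·u_0 = (9/2, 0, 3/2).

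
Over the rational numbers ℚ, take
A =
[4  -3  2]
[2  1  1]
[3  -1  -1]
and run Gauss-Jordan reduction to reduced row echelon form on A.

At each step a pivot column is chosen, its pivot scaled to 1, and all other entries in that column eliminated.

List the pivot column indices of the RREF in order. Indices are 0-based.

[1] R0 /= 4  ⇒  (1, -3/4, 1/2)
     R1 -= 2·R0  ⇒  (0, 5/2, 0)
     R2 -= 3·R0  ⇒  (0, 5/4, -5/2)
[2] R1 /= 5/2  ⇒  (0, 1, 0)
     R0 -= -3/4·R1  ⇒  (1, 0, 1/2)
     R2 -= 5/4·R1  ⇒  (0, 0, -5/2)
[3] R2 /= -5/2  ⇒  (0, 0, 1)
     R0 -= 1/2·R2  ⇒  (1, 0, 0)

pivot columns: 0, 1, 2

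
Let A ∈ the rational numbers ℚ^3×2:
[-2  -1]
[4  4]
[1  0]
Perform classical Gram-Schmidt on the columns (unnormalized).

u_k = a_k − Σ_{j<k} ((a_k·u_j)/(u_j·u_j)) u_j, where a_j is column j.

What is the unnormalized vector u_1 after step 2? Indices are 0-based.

Step 1: u_0 = a_0 = (-2, 4, 1).
Step 2: u_1 = a_1 − (6/7)·u_0 = (5/7, 4/7, -6/7).

u_1 = (5/7, 4/7, -6/7)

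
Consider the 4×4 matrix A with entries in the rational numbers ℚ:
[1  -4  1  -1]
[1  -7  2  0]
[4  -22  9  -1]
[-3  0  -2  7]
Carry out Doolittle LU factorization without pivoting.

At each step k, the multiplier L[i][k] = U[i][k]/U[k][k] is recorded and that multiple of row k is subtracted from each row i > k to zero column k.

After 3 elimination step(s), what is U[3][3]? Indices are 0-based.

U[3][3] = 1

[col 0] pivot 1
  R1 -= 1*R0 → (0, -3, 1, 1)  (L[1][0] := 1)
  R2 -= 4*R0 → (0, -6, 5, 3)  (L[2][0] := 4)
  R3 -= -3*R0 → (0, -12, 1, 4)  (L[3][0] := -3)
[col 1] pivot -3
  R2 -= 2*R1 → (0, 0, 3, 1)  (L[2][1] := 2)
  R3 -= 4*R1 → (0, 0, -3, 0)  (L[3][1] := 4)
[col 2] pivot 3
  R3 -= -1*R2 → (0, 0, 0, 1)  (L[3][2] := -1)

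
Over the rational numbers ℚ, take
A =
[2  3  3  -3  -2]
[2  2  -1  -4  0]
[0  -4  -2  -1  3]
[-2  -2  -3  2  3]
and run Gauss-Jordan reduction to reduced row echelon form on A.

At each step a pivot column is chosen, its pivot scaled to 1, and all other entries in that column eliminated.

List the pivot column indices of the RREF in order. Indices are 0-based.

pivot columns: 0, 1, 2, 3

step 1: normalize row 0 (÷2) = (1, 3/2, 3/2, -3/2, -1)
  row 1: subtract 2×row0 = (0, -1, -4, -1, 2)
  row 3: subtract -2×row0 = (0, 1, 0, -1, 1)
step 2: normalize row 1 (÷-1) = (0, 1, 4, 1, -2)
  row 0: subtract 3/2×row1 = (1, 0, -9/2, -3, 2)
  row 2: subtract -4×row1 = (0, 0, 14, 3, -5)
  row 3: subtract 1×row1 = (0, 0, -4, -2, 3)
step 3: normalize row 2 (÷14) = (0, 0, 1, 3/14, -5/14)
  row 0: subtract -9/2×row2 = (1, 0, 0, -57/28, 11/28)
  row 1: subtract 4×row2 = (0, 1, 0, 1/7, -4/7)
  row 3: subtract -4×row2 = (0, 0, 0, -8/7, 11/7)
step 4: normalize row 3 (÷-8/7) = (0, 0, 0, 1, -11/8)
  row 0: subtract -57/28×row3 = (1, 0, 0, 0, -77/32)
  row 1: subtract 1/7×row3 = (0, 1, 0, 0, -3/8)
  row 2: subtract 3/14×row3 = (0, 0, 1, 0, -1/16)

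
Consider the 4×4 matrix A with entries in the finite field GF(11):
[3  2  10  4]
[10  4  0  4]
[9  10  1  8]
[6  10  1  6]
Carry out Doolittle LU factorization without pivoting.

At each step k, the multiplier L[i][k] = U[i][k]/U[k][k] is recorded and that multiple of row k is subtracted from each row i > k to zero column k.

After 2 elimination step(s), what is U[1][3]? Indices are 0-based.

U[1][3] = 9

[col 0] pivot 3
  R1 -= 7*R0 → (0, 1, 7, 9)  (L[1][0] := 7)
  R2 -= 3*R0 → (0, 4, 4, 7)  (L[2][0] := 3)
  R3 -= 2*R0 → (0, 6, 3, 9)  (L[3][0] := 2)
[col 1] pivot 1
  R2 -= 4*R1 → (0, 0, 9, 4)  (L[2][1] := 4)
  R3 -= 6*R1 → (0, 0, 5, 10)  (L[3][1] := 6)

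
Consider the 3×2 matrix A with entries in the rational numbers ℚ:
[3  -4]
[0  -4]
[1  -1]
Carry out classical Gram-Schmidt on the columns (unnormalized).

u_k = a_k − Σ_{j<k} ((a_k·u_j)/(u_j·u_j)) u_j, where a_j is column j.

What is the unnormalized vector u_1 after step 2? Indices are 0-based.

u_1 = (-1/10, -4, 3/10)

Step 1: u_0 = a_0 = (3, 0, 1).
Step 2: u_1 = a_1 − (-13/10)·u_0 = (-1/10, -4, 3/10).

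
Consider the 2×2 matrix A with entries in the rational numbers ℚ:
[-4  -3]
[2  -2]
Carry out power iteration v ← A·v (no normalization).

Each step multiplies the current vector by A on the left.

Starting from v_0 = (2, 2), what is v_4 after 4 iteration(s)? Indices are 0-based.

v_0 = (2, 2).
v_1 = A·v_0 = (-14, 0).
v_2 = A·v_1 = (56, -28).
v_3 = A·v_2 = (-140, 168).
v_4 = A·v_3 = (56, -616).

v_4 = (56, -616)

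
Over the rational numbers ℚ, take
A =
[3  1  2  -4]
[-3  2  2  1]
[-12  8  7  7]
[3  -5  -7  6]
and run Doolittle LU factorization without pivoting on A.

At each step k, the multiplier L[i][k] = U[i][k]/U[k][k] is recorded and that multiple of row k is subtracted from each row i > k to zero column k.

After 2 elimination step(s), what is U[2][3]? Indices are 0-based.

k=0: U[0][0]=3
  eliminate (1,0): mult=-1, new row 1: (0, 3, 4, -3); set L[1][0]=-1
  eliminate (2,0): mult=-4, new row 2: (0, 12, 15, -9); set L[2][0]=-4
  eliminate (3,0): mult=1, new row 3: (0, -6, -9, 10); set L[3][0]=1
k=1: U[1][1]=3
  eliminate (2,1): mult=4, new row 2: (0, 0, -1, 3); set L[2][1]=4
  eliminate (3,1): mult=-2, new row 3: (0, 0, -1, 4); set L[3][1]=-2

U[2][3] = 3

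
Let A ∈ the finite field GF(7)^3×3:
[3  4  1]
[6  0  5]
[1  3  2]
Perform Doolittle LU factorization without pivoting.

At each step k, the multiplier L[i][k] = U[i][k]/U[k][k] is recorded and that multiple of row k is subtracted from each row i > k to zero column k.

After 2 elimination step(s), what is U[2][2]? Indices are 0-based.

U[2][2] = 2

[col 0] pivot 3
  R1 -= 2*R0 → (0, 6, 3)  (L[1][0] := 2)
  R2 -= 5*R0 → (0, 4, 4)  (L[2][0] := 5)
[col 1] pivot 6
  R2 -= 3*R1 → (0, 0, 2)  (L[2][1] := 3)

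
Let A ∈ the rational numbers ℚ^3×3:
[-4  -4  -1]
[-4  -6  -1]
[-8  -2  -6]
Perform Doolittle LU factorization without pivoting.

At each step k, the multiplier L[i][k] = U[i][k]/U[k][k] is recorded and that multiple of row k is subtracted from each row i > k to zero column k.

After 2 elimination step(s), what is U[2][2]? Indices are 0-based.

[col 0] pivot -4
  R1 -= 1*R0 → (0, -2, 0)  (L[1][0] := 1)
  R2 -= 2*R0 → (0, 6, -4)  (L[2][0] := 2)
[col 1] pivot -2
  R2 -= -3*R1 → (0, 0, -4)  (L[2][1] := -3)

U[2][2] = -4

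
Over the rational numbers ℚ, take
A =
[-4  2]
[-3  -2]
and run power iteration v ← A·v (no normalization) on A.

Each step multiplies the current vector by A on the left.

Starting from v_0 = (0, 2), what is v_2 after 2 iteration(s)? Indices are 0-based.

v_0 = (0, 2).
v_1 = A·v_0 = (4, -4).
v_2 = A·v_1 = (-24, -4).

v_2 = (-24, -4)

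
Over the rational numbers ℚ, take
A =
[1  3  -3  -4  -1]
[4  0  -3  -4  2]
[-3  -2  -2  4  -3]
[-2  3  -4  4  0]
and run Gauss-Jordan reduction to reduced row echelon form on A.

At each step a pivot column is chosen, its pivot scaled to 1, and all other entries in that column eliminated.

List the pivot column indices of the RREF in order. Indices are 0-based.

pivot(0,0)=1: scale R0 → (1, 3, -3, -4, -1)
  clear (1,0): R1 −= (4)R0 → (0, -12, 9, 12, 6)
  clear (2,0): R2 −= (-3)R0 → (0, 7, -11, -8, -6)
  clear (3,0): R3 −= (-2)R0 → (0, 9, -10, -4, -2)
pivot(1,1)=-12: scale R1 → (0, 1, -3/4, -1, -1/2)
  clear (0,1): R0 −= (3)R1 → (1, 0, -3/4, -1, 1/2)
  clear (2,1): R2 −= (7)R1 → (0, 0, -23/4, -1, -5/2)
  clear (3,1): R3 −= (9)R1 → (0, 0, -13/4, 5, 5/2)
pivot(2,2)=-23/4: scale R2 → (0, 0, 1, 4/23, 10/23)
  clear (0,2): R0 −= (-3/4)R2 → (1, 0, 0, -20/23, 19/23)
  clear (1,2): R1 −= (-3/4)R2 → (0, 1, 0, -20/23, -4/23)
  clear (3,2): R3 −= (-13/4)R2 → (0, 0, 0, 128/23, 90/23)
pivot(3,3)=128/23: scale R3 → (0, 0, 0, 1, 45/64)
  clear (0,3): R0 −= (-20/23)R3 → (1, 0, 0, 0, 23/16)
  clear (1,3): R1 −= (-20/23)R3 → (0, 1, 0, 0, 7/16)
  clear (2,3): R2 −= (4/23)R3 → (0, 0, 1, 0, 5/16)

pivot columns: 0, 1, 2, 3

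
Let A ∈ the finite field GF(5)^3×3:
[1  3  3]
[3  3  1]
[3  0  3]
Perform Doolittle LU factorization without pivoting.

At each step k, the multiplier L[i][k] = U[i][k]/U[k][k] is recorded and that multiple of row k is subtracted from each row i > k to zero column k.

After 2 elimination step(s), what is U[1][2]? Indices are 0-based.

[col 0] pivot 1
  R1 -= 3*R0 → (0, 4, 2)  (L[1][0] := 3)
  R2 -= 3*R0 → (0, 1, 4)  (L[2][0] := 3)
[col 1] pivot 4
  R2 -= 4*R1 → (0, 0, 1)  (L[2][1] := 4)

U[1][2] = 2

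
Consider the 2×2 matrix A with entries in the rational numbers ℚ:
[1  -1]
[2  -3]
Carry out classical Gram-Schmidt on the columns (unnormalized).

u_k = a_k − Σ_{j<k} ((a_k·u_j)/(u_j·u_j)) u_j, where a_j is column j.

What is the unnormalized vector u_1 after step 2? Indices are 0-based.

Step 1: u_0 = a_0 = (1, 2).
Step 2: u_1 = a_1 − (-7/5)·u_0 = (2/5, -1/5).

u_1 = (2/5, -1/5)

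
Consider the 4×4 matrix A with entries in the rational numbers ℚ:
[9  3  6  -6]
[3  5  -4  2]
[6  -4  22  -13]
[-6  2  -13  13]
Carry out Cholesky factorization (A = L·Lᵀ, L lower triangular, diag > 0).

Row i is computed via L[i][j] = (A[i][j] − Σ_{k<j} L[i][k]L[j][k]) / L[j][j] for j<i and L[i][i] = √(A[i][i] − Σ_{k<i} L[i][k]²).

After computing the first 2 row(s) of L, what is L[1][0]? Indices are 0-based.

Step 1: L[0][0] = √(9) = 3.
  L[1][0] = (3) / L[0][0] = 1.
Step 2: L[1][1] = √(4) = 2.

L[1][0] = 1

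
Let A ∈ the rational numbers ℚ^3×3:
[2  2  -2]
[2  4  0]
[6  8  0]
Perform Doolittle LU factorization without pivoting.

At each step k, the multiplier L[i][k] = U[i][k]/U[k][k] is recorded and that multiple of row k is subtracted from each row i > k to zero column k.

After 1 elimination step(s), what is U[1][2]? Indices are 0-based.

U[1][2] = 2

Step 1: pivot at (0,0) is 2.
  row1 ← row1 − (1)·row0  ⇒  L[1][0]=1, U row1=(0, 2, 2)
  row2 ← row2 − (3)·row0  ⇒  L[2][0]=3, U row2=(0, 2, 6)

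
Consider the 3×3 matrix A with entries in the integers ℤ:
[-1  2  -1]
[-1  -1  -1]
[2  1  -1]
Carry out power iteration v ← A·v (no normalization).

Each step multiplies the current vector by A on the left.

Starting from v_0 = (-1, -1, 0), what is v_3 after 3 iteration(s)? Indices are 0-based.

v_3 = (-7, -13, 15)

v_0 = (-1, -1, 0).
v_1 = A·v_0 = (-1, 2, -3).
v_2 = A·v_1 = (8, 2, 3).
v_3 = A·v_2 = (-7, -13, 15).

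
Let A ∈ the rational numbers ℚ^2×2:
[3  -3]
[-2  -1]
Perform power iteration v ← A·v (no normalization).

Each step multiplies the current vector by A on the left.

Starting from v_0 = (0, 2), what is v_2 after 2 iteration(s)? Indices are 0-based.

v_0 = (0, 2).
v_1 = A·v_0 = (-6, -2).
v_2 = A·v_1 = (-12, 14).

v_2 = (-12, 14)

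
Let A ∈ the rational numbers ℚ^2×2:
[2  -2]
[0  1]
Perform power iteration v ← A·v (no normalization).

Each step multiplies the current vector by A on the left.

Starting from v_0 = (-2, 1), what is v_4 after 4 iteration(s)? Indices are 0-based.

v_0 = (-2, 1).
v_1 = A·v_0 = (-6, 1).
v_2 = A·v_1 = (-14, 1).
v_3 = A·v_2 = (-30, 1).
v_4 = A·v_3 = (-62, 1).

v_4 = (-62, 1)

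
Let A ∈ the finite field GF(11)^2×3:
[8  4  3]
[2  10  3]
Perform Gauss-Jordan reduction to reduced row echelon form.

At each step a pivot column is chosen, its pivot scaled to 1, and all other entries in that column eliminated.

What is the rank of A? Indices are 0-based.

rank = 2

pivot(0,0)=8: scale R0 → (1, 6, 10)
  clear (1,0): R1 −= (2)R0 → (0, 9, 5)
pivot(1,1)=9: scale R1 → (0, 1, 3)
  clear (0,1): R0 −= (6)R1 → (1, 0, 3)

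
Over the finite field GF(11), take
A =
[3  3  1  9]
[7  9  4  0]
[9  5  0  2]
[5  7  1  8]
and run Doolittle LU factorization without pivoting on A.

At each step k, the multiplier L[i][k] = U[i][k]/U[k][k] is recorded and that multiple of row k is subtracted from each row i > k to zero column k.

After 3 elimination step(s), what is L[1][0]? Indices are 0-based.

L[1][0] = 6

[col 0] pivot 3
  R1 -= 6*R0 → (0, 2, 9, 1)  (L[1][0] := 6)
  R2 -= 3*R0 → (0, 7, 8, 8)  (L[2][0] := 3)
  R3 -= 9*R0 → (0, 2, 3, 4)  (L[3][0] := 9)
[col 1] pivot 2
  R2 -= 9*R1 → (0, 0, 4, 10)  (L[2][1] := 9)
  R3 -= 1*R1 → (0, 0, 5, 3)  (L[3][1] := 1)
[col 2] pivot 4
  R3 -= 4*R2 → (0, 0, 0, 7)  (L[3][2] := 4)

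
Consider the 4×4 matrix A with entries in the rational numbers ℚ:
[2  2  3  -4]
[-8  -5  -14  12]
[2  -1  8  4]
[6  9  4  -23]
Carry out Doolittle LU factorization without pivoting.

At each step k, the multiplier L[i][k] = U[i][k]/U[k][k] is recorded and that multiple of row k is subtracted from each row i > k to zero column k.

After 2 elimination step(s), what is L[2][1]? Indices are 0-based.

L[2][1] = -1

k=0: U[0][0]=2
  eliminate (1,0): mult=-4, new row 1: (0, 3, -2, -4); set L[1][0]=-4
  eliminate (2,0): mult=1, new row 2: (0, -3, 5, 8); set L[2][0]=1
  eliminate (3,0): mult=3, new row 3: (0, 3, -5, -11); set L[3][0]=3
k=1: U[1][1]=3
  eliminate (2,1): mult=-1, new row 2: (0, 0, 3, 4); set L[2][1]=-1
  eliminate (3,1): mult=1, new row 3: (0, 0, -3, -7); set L[3][1]=1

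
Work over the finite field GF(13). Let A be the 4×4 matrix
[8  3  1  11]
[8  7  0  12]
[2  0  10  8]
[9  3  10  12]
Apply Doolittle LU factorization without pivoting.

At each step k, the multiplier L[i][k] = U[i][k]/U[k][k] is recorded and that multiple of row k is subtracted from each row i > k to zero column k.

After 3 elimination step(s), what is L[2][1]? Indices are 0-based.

L[2][1] = 12

Step 1: pivot at (0,0) is 8.
  row1 ← row1 − (1)·row0  ⇒  L[1][0]=1, U row1=(0, 4, 12, 1)
  row2 ← row2 − (10)·row0  ⇒  L[2][0]=10, U row2=(0, 9, 0, 2)
  row3 ← row3 − (6)·row0  ⇒  L[3][0]=6, U row3=(0, 11, 4, 11)
Step 2: pivot at (1,1) is 4.
  row2 ← row2 − (12)·row1  ⇒  L[2][1]=12, U row2=(0, 0, 12, 3)
  row3 ← row3 − (6)·row1  ⇒  L[3][1]=6, U row3=(0, 0, 10, 5)
Step 3: pivot at (2,2) is 12.
  row3 ← row3 − (3)·row2  ⇒  L[3][2]=3, U row3=(0, 0, 0, 9)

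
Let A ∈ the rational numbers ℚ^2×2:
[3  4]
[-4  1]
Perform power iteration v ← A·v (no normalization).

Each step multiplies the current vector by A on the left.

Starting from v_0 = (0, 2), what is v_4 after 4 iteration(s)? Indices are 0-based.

v_0 = (0, 2).
v_1 = A·v_0 = (8, 2).
v_2 = A·v_1 = (32, -30).
v_3 = A·v_2 = (-24, -158).
v_4 = A·v_3 = (-704, -62).

v_4 = (-704, -62)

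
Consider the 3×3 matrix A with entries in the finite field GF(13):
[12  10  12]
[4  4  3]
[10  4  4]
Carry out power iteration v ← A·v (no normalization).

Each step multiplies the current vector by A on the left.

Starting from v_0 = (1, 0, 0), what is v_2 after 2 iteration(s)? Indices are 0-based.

v_2 = (5, 3, 7)

v_0 = (1, 0, 0).
v_1 = A·v_0 = (12, 4, 10).
v_2 = A·v_1 = (5, 3, 7).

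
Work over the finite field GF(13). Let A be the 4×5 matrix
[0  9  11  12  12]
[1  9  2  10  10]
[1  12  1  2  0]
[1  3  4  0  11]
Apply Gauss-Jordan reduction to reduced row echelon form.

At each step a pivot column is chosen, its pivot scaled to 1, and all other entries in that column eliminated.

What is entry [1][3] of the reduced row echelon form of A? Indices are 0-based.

[1] R0 <-> R1
[1] R0 /= 1  ⇒  (1, 9, 2, 10, 10)
     R2 -= 1·R0  ⇒  (0, 3, 12, 5, 3)
     R3 -= 1·R0  ⇒  (0, 7, 2, 3, 1)
[2] R1 /= 9  ⇒  (0, 1, 7, 10, 10)
     R0 -= 9·R1  ⇒  (1, 0, 4, 11, 11)
     R2 -= 3·R1  ⇒  (0, 0, 4, 1, 12)
     R3 -= 7·R1  ⇒  (0, 0, 5, 11, 9)
[3] R2 /= 4  ⇒  (0, 0, 1, 10, 3)
     R0 -= 4·R2  ⇒  (1, 0, 0, 10, 12)
     R1 -= 7·R2  ⇒  (0, 1, 0, 5, 2)
     R3 -= 5·R2  ⇒  (0, 0, 0, 0, 7)
column 3 empty below row 3
[4] R3 /= 7  ⇒  (0, 0, 0, 0, 1)
     R0 -= 12·R3  ⇒  (1, 0, 0, 10, 0)
     R1 -= 2·R3  ⇒  (0, 1, 0, 5, 0)
     R2 -= 3·R3  ⇒  (0, 0, 1, 10, 0)

M[1][3] = 5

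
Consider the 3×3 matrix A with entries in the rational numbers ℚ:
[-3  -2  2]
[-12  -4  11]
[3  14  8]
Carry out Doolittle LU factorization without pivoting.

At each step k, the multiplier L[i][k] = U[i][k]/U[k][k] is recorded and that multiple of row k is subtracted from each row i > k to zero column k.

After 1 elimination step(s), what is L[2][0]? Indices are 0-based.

L[2][0] = -1

k=0: U[0][0]=-3
  eliminate (1,0): mult=4, new row 1: (0, 4, 3); set L[1][0]=4
  eliminate (2,0): mult=-1, new row 2: (0, 12, 10); set L[2][0]=-1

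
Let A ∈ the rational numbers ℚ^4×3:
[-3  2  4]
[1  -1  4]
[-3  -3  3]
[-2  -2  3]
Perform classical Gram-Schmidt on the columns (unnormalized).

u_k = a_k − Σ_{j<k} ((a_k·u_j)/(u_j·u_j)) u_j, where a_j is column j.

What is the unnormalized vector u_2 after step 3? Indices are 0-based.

u_2 = (349/189, 1745/378, -85/126, 104/189)

Step 1: u_0 = a_0 = (-3, 1, -3, -2).
Step 2: u_1 = a_1 − (6/23)·u_0 = (64/23, -29/23, -51/23, -34/23).
Step 3: u_2 = a_2 − (-1)·u_0 − (-115/378)·u_1 = (349/189, 1745/378, -85/126, 104/189).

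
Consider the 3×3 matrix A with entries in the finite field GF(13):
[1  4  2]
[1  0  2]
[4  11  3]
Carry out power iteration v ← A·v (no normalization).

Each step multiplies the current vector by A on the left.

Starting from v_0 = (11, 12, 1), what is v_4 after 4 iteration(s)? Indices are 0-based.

v_0 = (11, 12, 1).
v_1 = A·v_0 = (9, 0, 10).
v_2 = A·v_1 = (3, 3, 1).
v_3 = A·v_2 = (4, 5, 9).
v_4 = A·v_3 = (3, 9, 7).

v_4 = (3, 9, 7)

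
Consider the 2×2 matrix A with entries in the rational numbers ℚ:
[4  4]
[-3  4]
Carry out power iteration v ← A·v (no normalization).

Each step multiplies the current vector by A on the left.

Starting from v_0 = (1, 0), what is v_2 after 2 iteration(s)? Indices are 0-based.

v_0 = (1, 0).
v_1 = A·v_0 = (4, -3).
v_2 = A·v_1 = (4, -24).

v_2 = (4, -24)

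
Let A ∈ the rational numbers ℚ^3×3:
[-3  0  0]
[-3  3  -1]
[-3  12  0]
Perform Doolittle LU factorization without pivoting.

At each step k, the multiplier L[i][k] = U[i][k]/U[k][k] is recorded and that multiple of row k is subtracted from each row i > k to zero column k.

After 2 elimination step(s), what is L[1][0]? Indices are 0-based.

L[1][0] = 1

[col 0] pivot -3
  R1 -= 1*R0 → (0, 3, -1)  (L[1][0] := 1)
  R2 -= 1*R0 → (0, 12, 0)  (L[2][0] := 1)
[col 1] pivot 3
  R2 -= 4*R1 → (0, 0, 4)  (L[2][1] := 4)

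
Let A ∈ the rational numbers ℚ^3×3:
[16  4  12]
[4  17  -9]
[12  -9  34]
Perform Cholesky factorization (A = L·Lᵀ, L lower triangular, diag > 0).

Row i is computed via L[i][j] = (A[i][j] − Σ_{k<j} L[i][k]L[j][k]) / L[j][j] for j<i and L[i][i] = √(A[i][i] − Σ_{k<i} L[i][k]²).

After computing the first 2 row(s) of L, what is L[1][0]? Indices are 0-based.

L[1][0] = 1

Step 1: L[0][0] = √(16) = 4.
  L[1][0] = (4) / L[0][0] = 1.
Step 2: L[1][1] = √(16) = 4.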